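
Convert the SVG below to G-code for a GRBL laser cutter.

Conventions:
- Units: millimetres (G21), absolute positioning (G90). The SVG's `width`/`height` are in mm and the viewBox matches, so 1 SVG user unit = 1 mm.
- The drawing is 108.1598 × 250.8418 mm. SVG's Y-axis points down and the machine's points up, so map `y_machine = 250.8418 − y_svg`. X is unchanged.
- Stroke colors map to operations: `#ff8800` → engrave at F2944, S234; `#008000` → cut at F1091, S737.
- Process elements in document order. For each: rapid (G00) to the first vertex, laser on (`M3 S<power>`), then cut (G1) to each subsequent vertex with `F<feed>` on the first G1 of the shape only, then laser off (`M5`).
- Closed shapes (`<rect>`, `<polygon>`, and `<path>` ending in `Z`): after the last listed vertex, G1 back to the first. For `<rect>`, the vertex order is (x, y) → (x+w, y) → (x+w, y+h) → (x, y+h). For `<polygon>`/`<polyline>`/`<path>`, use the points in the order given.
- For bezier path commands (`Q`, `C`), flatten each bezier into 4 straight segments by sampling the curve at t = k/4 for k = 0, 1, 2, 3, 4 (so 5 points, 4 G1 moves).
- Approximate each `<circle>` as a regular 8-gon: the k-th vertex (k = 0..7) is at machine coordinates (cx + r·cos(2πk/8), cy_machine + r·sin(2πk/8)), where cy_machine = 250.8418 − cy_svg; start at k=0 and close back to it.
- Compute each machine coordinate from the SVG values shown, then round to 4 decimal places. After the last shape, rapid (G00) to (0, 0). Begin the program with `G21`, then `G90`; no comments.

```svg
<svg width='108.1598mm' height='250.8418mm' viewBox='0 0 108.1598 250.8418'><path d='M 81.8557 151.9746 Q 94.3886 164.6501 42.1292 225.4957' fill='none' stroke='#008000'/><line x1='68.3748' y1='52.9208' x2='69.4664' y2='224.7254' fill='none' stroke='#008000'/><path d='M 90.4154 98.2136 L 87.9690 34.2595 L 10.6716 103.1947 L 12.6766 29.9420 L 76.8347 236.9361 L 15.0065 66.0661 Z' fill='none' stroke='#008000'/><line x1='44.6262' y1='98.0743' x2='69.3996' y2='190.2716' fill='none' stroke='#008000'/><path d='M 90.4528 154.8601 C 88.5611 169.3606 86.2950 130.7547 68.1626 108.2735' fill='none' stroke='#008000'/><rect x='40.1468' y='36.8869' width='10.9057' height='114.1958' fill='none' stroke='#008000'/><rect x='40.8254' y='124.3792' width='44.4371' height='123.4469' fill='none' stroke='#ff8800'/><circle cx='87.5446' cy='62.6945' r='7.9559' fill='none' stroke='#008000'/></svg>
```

Since the viewBox matches the mm dimensions, user units are millimetres directly. The only transform is the Y-flip y_m = 250.8418 − y_svg.

Shape 1 is a quadratic bezier drawn with `<path>`. Its stroke #008000 means cut at S737, F1091. After flipping Y the toolpath is (81.8557,98.8672) → (84.0726,89.5188) → (78.1905,74.1492) → (64.2094,52.7583) → (42.1292,25.3461).

Shape 2 is a line segment drawn with `<line>`. Its stroke #008000 means cut at S737, F1091. After flipping Y the toolpath is (68.3748,197.9210) → (69.4664,26.1164).

Shape 3 is a closed polygon drawn with `<path>`. Its stroke #008000 means cut at S737, F1091. After flipping Y the toolpath is (90.4154,152.6282) → (87.9690,216.5823) → (10.6716,147.6471) → (12.6766,220.8998) → (76.8347,13.9057) → (15.0065,184.7757) → (90.4154,152.6282), returning to the start.

Shape 4 is a line segment drawn with `<line>`. Its stroke #008000 means cut at S737, F1091. After flipping Y the toolpath is (44.6262,152.7675) → (69.3996,60.5702).

Shape 5 is a cubic bezier drawn with `<path>`. Its stroke #008000 means cut at S737, F1091. After flipping Y the toolpath is (90.4528,95.9817) → (88.7218,93.9820) → (85.3980,105.4069) → (79.0290,123.7658) → (68.1626,142.5683).

Shape 6 is a rectangle drawn with `<rect>`. Its stroke #008000 means cut at S737, F1091. After flipping Y the toolpath is (40.1468,213.9549) → (51.0525,213.9549) → (51.0525,99.7591) → (40.1468,99.7591) → (40.1468,213.9549), returning to the start.

Shape 7 is a rectangle drawn with `<rect>`. Its stroke #ff8800 means engrave at S234, F2944. After flipping Y the toolpath is (40.8254,126.4626) → (85.2625,126.4626) → (85.2625,3.0157) → (40.8254,3.0157) → (40.8254,126.4626), returning to the start.

Shape 8 is a circle drawn with `<circle>`. Its stroke #008000 means cut at S737, F1091. After flipping Y the toolpath is (95.5005,188.1473) → (93.1703,193.7730) → (87.5446,196.1032) → (81.9189,193.7730) → (79.5887,188.1473) → (81.9189,182.5216) → (87.5446,180.1914) → (93.1703,182.5216) → (95.5005,188.1473), returning to the start.

G21
G90
G00 X81.8557 Y98.8672
M3 S737
G1 X84.0726 Y89.5188 F1091
G1 X78.1905 Y74.1492
G1 X64.2094 Y52.7583
G1 X42.1292 Y25.3461
M5
G00 X68.3748 Y197.9210
M3 S737
G1 X69.4664 Y26.1164 F1091
M5
G00 X90.4154 Y152.6282
M3 S737
G1 X87.9690 Y216.5823 F1091
G1 X10.6716 Y147.6471
G1 X12.6766 Y220.8998
G1 X76.8347 Y13.9057
G1 X15.0065 Y184.7757
G1 X90.4154 Y152.6282
M5
G00 X44.6262 Y152.7675
M3 S737
G1 X69.3996 Y60.5702 F1091
M5
G00 X90.4528 Y95.9817
M3 S737
G1 X88.7218 Y93.9820 F1091
G1 X85.3980 Y105.4069
G1 X79.0290 Y123.7658
G1 X68.1626 Y142.5683
M5
G00 X40.1468 Y213.9549
M3 S737
G1 X51.0525 Y213.9549 F1091
G1 X51.0525 Y99.7591
G1 X40.1468 Y99.7591
G1 X40.1468 Y213.9549
M5
G00 X40.8254 Y126.4626
M3 S234
G1 X85.2625 Y126.4626 F2944
G1 X85.2625 Y3.0157
G1 X40.8254 Y3.0157
G1 X40.8254 Y126.4626
M5
G00 X95.5005 Y188.1473
M3 S737
G1 X93.1703 Y193.7730 F1091
G1 X87.5446 Y196.1032
G1 X81.9189 Y193.7730
G1 X79.5887 Y188.1473
G1 X81.9189 Y182.5216
G1 X87.5446 Y180.1914
G1 X93.1703 Y182.5216
G1 X95.5005 Y188.1473
M5
G00 X0.0000 Y0.0000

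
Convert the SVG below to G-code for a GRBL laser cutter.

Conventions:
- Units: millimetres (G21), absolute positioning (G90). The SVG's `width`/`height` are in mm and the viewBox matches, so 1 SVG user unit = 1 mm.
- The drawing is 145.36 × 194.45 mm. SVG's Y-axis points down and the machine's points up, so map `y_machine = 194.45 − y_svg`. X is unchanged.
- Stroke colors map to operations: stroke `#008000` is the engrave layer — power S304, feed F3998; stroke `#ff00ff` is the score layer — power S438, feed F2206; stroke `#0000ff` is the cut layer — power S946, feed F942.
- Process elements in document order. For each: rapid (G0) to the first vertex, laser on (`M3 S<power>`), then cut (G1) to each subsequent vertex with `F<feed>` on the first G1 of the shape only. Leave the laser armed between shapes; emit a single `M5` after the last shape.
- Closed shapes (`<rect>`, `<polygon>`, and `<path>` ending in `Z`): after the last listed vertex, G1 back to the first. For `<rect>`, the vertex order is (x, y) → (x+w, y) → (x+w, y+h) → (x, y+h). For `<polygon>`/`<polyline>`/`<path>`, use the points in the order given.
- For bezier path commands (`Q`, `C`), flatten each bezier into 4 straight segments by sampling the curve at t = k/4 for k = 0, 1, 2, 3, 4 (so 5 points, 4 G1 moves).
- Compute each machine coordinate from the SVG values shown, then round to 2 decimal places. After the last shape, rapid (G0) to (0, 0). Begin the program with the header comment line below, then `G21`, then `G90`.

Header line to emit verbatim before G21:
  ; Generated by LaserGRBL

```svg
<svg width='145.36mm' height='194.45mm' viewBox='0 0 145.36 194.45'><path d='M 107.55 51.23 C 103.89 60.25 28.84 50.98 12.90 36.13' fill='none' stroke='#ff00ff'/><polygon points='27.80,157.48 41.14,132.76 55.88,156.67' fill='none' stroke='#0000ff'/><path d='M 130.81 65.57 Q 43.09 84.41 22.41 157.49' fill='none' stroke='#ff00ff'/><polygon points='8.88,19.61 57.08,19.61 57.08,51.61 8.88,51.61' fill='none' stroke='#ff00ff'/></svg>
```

; Generated by LaserGRBL
G21
G90
G0 X107.55 Y143.22
M3 S438
G1 X93.46 Y139.69 F2206
G1 X64.83 Y141.82
G1 X33.90 Y148.43
G1 X12.90 Y158.32
G0 X27.80 Y36.97
M3 S946
G1 X41.14 Y61.69 F942
G1 X55.88 Y37.78
G1 X27.80 Y36.97
G0 X130.81 Y128.88
M3 S438
G1 X91.14 Y116.07 F2206
G1 X59.85 Y96.48
G1 X36.94 Y70.11
G1 X22.41 Y36.96
G0 X8.88 Y174.84
M3 S438
G1 X57.08 Y174.84 F2206
G1 X57.08 Y142.84
G1 X8.88 Y142.84
G1 X8.88 Y174.84
M5
G0 X0.00 Y0.00

1 u = 1 mm; y_m = 194.45 − y.

[1] `<path>` cubic bezier, #ff00ff→score S438 F2206: (107.55,143.22) → (93.46,139.69) → (64.83,141.82) → (33.90,148.43) → (12.90,158.32)

[2] `<polygon>` regular polygon, #0000ff→cut S946 F942: (27.80,36.97) → (41.14,61.69) → (55.88,37.78) → (27.80,36.97) (closed)

[3] `<path>` quadratic bezier, #ff00ff→score S438 F2206: (130.81,128.88) → (91.14,116.07) → (59.85,96.48) → (36.94,70.11) → (22.41,36.96)

[4] `<polygon>` rectangle, #ff00ff→score S438 F2206: (8.88,174.84) → (57.08,174.84) → (57.08,142.84) → (8.88,142.84) → (8.88,174.84) (closed)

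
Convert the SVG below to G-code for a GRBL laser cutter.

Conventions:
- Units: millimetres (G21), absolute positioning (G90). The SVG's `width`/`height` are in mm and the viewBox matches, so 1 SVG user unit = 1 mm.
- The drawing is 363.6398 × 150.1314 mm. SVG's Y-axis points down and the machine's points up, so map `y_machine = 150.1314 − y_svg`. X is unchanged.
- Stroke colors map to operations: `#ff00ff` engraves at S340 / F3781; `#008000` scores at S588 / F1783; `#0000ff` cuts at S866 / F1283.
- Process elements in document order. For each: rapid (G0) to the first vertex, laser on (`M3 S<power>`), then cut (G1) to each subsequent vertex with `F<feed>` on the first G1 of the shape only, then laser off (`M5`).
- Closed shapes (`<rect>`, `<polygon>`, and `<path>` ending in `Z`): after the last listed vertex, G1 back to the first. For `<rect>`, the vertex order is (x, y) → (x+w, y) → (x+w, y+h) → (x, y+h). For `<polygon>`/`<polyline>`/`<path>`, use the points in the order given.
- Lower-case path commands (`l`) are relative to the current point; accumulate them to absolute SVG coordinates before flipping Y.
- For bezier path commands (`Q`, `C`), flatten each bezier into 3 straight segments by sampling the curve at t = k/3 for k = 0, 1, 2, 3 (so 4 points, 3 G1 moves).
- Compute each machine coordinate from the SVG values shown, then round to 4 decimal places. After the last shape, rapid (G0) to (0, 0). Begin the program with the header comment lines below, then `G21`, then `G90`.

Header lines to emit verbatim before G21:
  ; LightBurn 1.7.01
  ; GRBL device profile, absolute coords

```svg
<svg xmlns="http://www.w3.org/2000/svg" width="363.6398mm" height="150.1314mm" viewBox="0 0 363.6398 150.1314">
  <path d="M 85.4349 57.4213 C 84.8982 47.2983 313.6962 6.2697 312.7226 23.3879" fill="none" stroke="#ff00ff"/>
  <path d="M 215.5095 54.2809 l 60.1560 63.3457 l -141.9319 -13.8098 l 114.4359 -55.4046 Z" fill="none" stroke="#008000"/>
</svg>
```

; LightBurn 1.7.01
; GRBL device profile, absolute coords
G21
G90
G0 X85.4349 Y92.7101
M3 S340
G1 X144.3392 Y109.8367 F3781
G1 X254.1096 Y127.7777
G1 X312.7226 Y126.7435
M5
G0 X215.5095 Y95.8505
M3 S588
G1 X275.6655 Y32.5048 F1783
G1 X133.7336 Y46.3146
G1 X248.1695 Y101.7192
G1 X215.5095 Y95.8505
M5
G0 X0.0000 Y0.0000

viewBox `0 0 363.6398 150.1314` with mm width/height → 1 unit = 1 mm. Flip: y_m = 150.1314 − y_svg.

**Shape 1** — `<path>` cubic bezier, stroke `#ff00ff` → engrave (S340, F3781). Control points (SVG): P0=(85.4349,57.4213), P1=(84.8982,47.2983), P2=(313.6962,6.2697), P3=(312.7226,23.3879); sampled at t=k/3. Machine vertices: (85.4349,92.7101) → (144.3392,109.8367) → (254.1096,127.7777) → (312.7226,126.7435). Open path.

**Shape 2** — `<path>` closed polygon, stroke `#008000` → score (S588, F1783). Machine vertices: (215.5095,95.8505) → (275.6655,32.5048) → (133.7336,46.3146) → (248.1695,101.7192) → (215.5095,95.8505). Closed: final G1 returns to the first vertex.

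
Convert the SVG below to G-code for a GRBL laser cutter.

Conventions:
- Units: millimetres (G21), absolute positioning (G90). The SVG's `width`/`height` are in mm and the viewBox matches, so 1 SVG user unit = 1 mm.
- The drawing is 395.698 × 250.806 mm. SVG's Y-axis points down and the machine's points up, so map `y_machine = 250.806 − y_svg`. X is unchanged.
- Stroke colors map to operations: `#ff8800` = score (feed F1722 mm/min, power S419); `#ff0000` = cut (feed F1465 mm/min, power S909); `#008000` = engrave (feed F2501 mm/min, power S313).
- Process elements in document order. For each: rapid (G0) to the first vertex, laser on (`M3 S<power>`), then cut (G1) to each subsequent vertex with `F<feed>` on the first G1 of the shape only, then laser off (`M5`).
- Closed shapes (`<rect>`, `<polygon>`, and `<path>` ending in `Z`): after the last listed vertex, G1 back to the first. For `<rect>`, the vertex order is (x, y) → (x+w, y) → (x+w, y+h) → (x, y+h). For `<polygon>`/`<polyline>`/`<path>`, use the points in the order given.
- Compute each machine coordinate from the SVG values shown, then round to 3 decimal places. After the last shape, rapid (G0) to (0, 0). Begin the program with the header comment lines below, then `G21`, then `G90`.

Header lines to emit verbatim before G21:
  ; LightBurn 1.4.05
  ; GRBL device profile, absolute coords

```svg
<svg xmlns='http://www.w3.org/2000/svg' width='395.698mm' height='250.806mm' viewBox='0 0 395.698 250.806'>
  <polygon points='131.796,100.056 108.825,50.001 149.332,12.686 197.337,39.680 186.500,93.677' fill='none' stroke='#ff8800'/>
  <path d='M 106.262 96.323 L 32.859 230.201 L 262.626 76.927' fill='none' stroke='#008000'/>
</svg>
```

Since the viewBox matches the mm dimensions, user units are millimetres directly. The only transform is the Y-flip y_m = 250.806 − y_svg.

Shape 1 is a regular polygon drawn with `<polygon>`. Its stroke #ff8800 means score at S419, F1722. After flipping Y the toolpath is (131.796,150.750) → (108.825,200.805) → (149.332,238.120) → (197.337,211.126) → (186.500,157.129) → (131.796,150.750), returning to the start.

Shape 2 is a open polyline drawn with `<path>`. Its stroke #008000 means engrave at S313, F2501. After flipping Y the toolpath is (106.262,154.483) → (32.859,20.605) → (262.626,173.879).

; LightBurn 1.4.05
; GRBL device profile, absolute coords
G21
G90
G0 X131.796 Y150.750
M3 S419
G1 X108.825 Y200.805 F1722
G1 X149.332 Y238.120
G1 X197.337 Y211.126
G1 X186.500 Y157.129
G1 X131.796 Y150.750
M5
G0 X106.262 Y154.483
M3 S313
G1 X32.859 Y20.605 F2501
G1 X262.626 Y173.879
M5
G0 X0.000 Y0.000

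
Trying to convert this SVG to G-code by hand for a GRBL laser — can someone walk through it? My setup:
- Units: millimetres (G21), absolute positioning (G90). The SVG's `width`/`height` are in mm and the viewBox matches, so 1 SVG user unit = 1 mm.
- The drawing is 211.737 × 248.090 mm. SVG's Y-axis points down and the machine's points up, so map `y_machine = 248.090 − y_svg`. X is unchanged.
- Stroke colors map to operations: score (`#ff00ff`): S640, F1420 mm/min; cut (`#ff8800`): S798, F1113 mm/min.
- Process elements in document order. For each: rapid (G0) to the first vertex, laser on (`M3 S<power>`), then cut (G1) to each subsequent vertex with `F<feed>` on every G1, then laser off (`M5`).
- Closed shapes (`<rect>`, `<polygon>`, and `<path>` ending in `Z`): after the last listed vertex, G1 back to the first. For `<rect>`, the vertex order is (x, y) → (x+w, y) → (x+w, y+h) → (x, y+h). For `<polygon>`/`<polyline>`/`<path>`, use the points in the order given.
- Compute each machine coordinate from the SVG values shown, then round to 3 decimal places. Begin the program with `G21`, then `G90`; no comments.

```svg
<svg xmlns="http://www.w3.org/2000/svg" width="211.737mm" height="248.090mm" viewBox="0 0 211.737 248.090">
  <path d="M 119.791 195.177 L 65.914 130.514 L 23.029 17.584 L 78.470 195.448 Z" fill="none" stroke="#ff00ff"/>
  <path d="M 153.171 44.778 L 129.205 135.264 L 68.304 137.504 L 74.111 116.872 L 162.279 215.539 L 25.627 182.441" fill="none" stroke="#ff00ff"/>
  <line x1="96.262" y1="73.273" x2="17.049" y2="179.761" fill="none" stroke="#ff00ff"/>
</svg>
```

viewBox `0 0 211.737 248.090` with mm width/height → 1 unit = 1 mm. Flip: y_m = 248.090 − y_svg.

**Shape 1** — `<path>` closed polygon, stroke `#ff00ff` → score (S640, F1420). Machine vertices: (119.791,52.913) → (65.914,117.576) → (23.029,230.506) → (78.470,52.642) → (119.791,52.913). Closed: final G1 returns to the first vertex.

**Shape 2** — `<path>` open polyline, stroke `#ff00ff` → score (S640, F1420). Machine vertices: (153.171,203.312) → (129.205,112.826) → (68.304,110.586) → (74.111,131.218) → (162.279,32.551) → (25.627,65.649). Open path.

**Shape 3** — `<line>` line segment, stroke `#ff00ff` → score (S640, F1420). Machine vertices: (96.262,174.817) → (17.049,68.329). Open path.

G21
G90
G0 X119.791 Y52.913
M3 S640
G1 X65.914 Y117.576 F1420
G1 X23.029 Y230.506 F1420
G1 X78.470 Y52.642 F1420
G1 X119.791 Y52.913 F1420
M5
G0 X153.171 Y203.312
M3 S640
G1 X129.205 Y112.826 F1420
G1 X68.304 Y110.586 F1420
G1 X74.111 Y131.218 F1420
G1 X162.279 Y32.551 F1420
G1 X25.627 Y65.649 F1420
M5
G0 X96.262 Y174.817
M3 S640
G1 X17.049 Y68.329 F1420
M5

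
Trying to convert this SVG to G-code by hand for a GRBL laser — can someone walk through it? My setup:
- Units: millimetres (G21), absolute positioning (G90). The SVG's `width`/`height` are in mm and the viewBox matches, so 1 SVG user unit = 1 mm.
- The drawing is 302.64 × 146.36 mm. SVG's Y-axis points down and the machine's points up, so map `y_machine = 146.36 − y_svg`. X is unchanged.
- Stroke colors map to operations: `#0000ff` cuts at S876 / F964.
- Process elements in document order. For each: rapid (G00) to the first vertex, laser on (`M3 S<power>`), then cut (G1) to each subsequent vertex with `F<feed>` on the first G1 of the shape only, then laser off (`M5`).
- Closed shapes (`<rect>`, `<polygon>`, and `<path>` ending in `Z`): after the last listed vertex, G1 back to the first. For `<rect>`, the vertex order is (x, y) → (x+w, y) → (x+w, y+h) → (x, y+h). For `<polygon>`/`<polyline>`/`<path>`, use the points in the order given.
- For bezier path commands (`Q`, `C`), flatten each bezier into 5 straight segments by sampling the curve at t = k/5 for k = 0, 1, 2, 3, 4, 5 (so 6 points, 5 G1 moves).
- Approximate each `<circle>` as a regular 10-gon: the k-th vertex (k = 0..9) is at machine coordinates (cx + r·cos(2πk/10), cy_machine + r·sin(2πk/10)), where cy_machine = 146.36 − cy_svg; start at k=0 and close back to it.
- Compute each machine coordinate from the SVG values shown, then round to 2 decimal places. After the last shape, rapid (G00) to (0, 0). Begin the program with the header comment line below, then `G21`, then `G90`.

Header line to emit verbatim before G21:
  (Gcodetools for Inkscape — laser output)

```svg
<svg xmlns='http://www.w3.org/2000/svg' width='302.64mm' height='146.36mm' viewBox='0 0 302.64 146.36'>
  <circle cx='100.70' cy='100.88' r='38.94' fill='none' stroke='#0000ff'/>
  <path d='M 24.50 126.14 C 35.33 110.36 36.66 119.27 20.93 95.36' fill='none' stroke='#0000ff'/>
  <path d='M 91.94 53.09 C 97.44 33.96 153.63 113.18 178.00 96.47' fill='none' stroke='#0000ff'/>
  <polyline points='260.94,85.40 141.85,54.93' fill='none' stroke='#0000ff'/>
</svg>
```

viewBox `0 0 302.64 146.36` with mm width/height → 1 unit = 1 mm. Flip: y_m = 146.36 − y_svg.

**Shape 1** — `<circle>` circle, stroke `#0000ff` → cut (S876, F964). Machine vertices: (139.64,45.48) → (132.20,68.37) → (112.73,82.51) → (88.67,82.51) → (69.20,68.37) → (61.76,45.48) → (69.20,22.59) → (88.67,8.45) → (112.73,8.45) → (132.20,22.59) → (139.64,45.48). Closed: final G1 returns to the first vertex.

**Shape 2** — `<path>` cubic bezier, stroke `#0000ff` → cut (S876, F964). Control points (SVG): P0=(24.50,126.14), P1=(35.33,110.36), P2=(36.66,119.27), P3=(20.93,95.36); sampled at t=k/5. Machine vertices: (24.50,20.22) → (29.80,27.19) → (32.45,30.99) → (32.10,34.38) → (28.38,40.13) → (20.93,51.00). Open path.

**Shape 3** — `<path>` cubic bezier, stroke `#0000ff` → cut (S876, F964). Control points (SVG): P0=(91.94,53.09), P1=(97.44,33.96), P2=(153.63,113.18), P3=(178.00,96.47); sampled at t=k/5. Machine vertices: (91.94,93.27) → (100.66,94.50) → (117.59,81.45) → (138.76,63.45) → (160.22,49.82) → (178.00,49.89). Open path.

**Shape 4** — `<polyline>` line segment, stroke `#0000ff` → cut (S876, F964). Machine vertices: (260.94,60.96) → (141.85,91.43). Open path.

(Gcodetools for Inkscape — laser output)
G21
G90
G00 X139.64 Y45.48
M3 S876
G1 X132.20 Y68.37 F964
G1 X112.73 Y82.51
G1 X88.67 Y82.51
G1 X69.20 Y68.37
G1 X61.76 Y45.48
G1 X69.20 Y22.59
G1 X88.67 Y8.45
G1 X112.73 Y8.45
G1 X132.20 Y22.59
G1 X139.64 Y45.48
M5
G00 X24.50 Y20.22
M3 S876
G1 X29.80 Y27.19 F964
G1 X32.45 Y30.99
G1 X32.10 Y34.38
G1 X28.38 Y40.13
G1 X20.93 Y51.00
M5
G00 X91.94 Y93.27
M3 S876
G1 X100.66 Y94.50 F964
G1 X117.59 Y81.45
G1 X138.76 Y63.45
G1 X160.22 Y49.82
G1 X178.00 Y49.89
M5
G00 X260.94 Y60.96
M3 S876
G1 X141.85 Y91.43 F964
M5
G00 X0.00 Y0.00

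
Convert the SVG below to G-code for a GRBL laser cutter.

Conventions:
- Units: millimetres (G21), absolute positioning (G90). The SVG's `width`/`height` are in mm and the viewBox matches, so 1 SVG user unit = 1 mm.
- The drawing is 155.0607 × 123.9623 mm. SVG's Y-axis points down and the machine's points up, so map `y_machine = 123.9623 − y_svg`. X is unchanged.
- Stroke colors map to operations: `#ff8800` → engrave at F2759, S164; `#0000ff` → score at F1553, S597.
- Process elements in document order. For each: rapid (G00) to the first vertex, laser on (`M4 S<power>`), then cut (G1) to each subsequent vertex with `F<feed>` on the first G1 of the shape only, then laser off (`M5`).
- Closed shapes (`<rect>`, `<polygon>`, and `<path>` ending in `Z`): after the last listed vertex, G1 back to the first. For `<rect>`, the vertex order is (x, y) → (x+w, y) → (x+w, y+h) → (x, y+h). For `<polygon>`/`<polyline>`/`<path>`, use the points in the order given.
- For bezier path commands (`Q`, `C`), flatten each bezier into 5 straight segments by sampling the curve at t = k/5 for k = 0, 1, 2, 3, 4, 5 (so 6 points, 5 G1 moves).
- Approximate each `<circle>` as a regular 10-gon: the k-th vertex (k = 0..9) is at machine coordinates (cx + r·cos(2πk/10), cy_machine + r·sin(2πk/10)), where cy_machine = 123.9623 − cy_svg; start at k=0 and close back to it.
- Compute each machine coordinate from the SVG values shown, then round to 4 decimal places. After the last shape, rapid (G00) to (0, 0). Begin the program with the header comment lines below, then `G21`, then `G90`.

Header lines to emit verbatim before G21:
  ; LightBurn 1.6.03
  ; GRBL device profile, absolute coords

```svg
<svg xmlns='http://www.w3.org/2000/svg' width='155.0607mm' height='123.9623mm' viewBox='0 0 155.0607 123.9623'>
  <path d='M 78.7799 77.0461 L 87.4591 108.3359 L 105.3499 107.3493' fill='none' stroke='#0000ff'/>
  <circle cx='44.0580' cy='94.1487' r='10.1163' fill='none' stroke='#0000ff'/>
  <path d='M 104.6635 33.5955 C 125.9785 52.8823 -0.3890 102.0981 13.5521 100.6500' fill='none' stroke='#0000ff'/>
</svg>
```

; LightBurn 1.6.03
; GRBL device profile, absolute coords
G21
G90
G00 X78.7799 Y46.9162
M4 S597
G1 X87.4591 Y15.6264 F1553
G1 X105.3499 Y16.6130
M5
G00 X54.1743 Y29.8136
M4 S597
G1 X52.2423 Y35.7598 F1553
G1 X47.1841 Y39.4348
G1 X40.9319 Y39.4348
G1 X35.8737 Y35.7598
G1 X33.9417 Y29.8136
G1 X35.8737 Y23.8674
G1 X40.9319 Y20.1924
G1 X47.1841 Y20.1924
G1 X52.2423 Y23.8674
G1 X54.1743 Y29.8136
M5
G00 X104.6635 Y90.3668
M4 S597
G1 X102.0345 Y75.8480 F1553
G1 X77.7853 Y58.0147
G1 X45.7395 Y40.7353
G1 X19.7205 Y27.8784
G1 X13.5521 Y23.3123
M5
G00 X0.0000 Y0.0000

viewBox `0 0 155.0607 123.9623` with mm width/height → 1 unit = 1 mm. Flip: y_m = 123.9623 − y_svg.

**Shape 1** — `<path>` open polyline, stroke `#0000ff` → score (S597, F1553). Machine vertices: (78.7799,46.9162) → (87.4591,15.6264) → (105.3499,16.6130). Open path.

**Shape 2** — `<circle>` circle, stroke `#0000ff` → score (S597, F1553). Machine vertices: (54.1743,29.8136) → (52.2423,35.7598) → (47.1841,39.4348) → (40.9319,39.4348) → (35.8737,35.7598) → (33.9417,29.8136) → (35.8737,23.8674) → (40.9319,20.1924) → (47.1841,20.1924) → (52.2423,23.8674) → (54.1743,29.8136). Closed: final G1 returns to the first vertex.

**Shape 3** — `<path>` cubic bezier, stroke `#0000ff` → score (S597, F1553). Control points (SVG): P0=(104.6635,33.5955), P1=(125.9785,52.8823), P2=(-0.3890,102.0981), P3=(13.5521,100.6500); sampled at t=k/5. Machine vertices: (104.6635,90.3668) → (102.0345,75.8480) → (77.7853,58.0147) → (45.7395,40.7353) → (19.7205,27.8784) → (13.5521,23.3123). Open path.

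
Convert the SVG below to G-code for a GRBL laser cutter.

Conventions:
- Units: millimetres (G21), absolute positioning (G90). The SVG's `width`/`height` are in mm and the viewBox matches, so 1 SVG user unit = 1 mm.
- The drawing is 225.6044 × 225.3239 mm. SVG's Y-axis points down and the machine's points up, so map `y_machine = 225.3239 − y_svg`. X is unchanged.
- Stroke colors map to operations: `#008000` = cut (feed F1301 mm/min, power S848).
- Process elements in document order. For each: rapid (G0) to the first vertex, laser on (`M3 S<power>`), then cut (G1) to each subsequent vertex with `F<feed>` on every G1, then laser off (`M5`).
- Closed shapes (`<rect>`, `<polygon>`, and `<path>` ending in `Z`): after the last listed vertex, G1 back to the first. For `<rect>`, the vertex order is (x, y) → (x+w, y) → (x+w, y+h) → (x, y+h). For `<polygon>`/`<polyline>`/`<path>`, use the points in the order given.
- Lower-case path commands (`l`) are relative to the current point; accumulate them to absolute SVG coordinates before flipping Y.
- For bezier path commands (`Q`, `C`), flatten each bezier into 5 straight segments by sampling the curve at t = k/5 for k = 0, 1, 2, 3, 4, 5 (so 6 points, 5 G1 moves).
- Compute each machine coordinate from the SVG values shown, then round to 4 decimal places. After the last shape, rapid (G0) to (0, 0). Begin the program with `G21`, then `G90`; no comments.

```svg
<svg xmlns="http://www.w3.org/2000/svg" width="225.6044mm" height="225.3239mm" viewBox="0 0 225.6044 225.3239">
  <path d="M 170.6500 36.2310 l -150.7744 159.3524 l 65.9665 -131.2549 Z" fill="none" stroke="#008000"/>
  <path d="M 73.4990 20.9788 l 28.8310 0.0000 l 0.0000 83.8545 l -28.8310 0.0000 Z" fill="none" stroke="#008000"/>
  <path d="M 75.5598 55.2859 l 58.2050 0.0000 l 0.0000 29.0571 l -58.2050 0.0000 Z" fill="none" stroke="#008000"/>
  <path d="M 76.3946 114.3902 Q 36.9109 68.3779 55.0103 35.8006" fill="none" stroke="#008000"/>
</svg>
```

G21
G90
G0 X170.6500 Y189.0929
M3 S848
G1 X19.8756 Y29.7405 F1301
G1 X85.8421 Y160.9954 F1301
G1 X170.6500 Y189.0929 F1301
M5
G0 X73.4990 Y204.3451
M3 S848
G1 X102.3300 Y204.3451 F1301
G1 X102.3300 Y120.4906 F1301
G1 X73.4990 Y120.4906 F1301
G1 X73.4990 Y204.3451 F1301
M5
G0 X75.5598 Y170.0380
M3 S848
G1 X133.7648 Y170.0380 F1301
G1 X133.7648 Y140.9809 F1301
G1 X75.5598 Y140.9809 F1301
G1 X75.5598 Y170.0380 F1301
M5
G0 X76.3946 Y110.9337
M3 S848
G1 X62.9044 Y128.8012 F1301
G1 X54.0209 Y145.5939 F1301
G1 X49.7441 Y161.3119 F1301
G1 X50.0739 Y175.9550 F1301
G1 X55.0103 Y189.5233 F1301
M5
G0 X0.0000 Y0.0000

Since the viewBox matches the mm dimensions, user units are millimetres directly. The only transform is the Y-flip y_m = 225.3239 − y_svg.

Shape 1 is a closed polygon drawn with `<path>`. Its stroke #008000 means cut at S848, F1301. After flipping Y the toolpath is (170.6500,189.0929) → (19.8756,29.7405) → (85.8421,160.9954) → (170.6500,189.0929), returning to the start.

Shape 2 is a rectangle drawn with `<path>`. Its stroke #008000 means cut at S848, F1301. After flipping Y the toolpath is (73.4990,204.3451) → (102.3300,204.3451) → (102.3300,120.4906) → (73.4990,120.4906) → (73.4990,204.3451), returning to the start.

Shape 3 is a rectangle drawn with `<path>`. Its stroke #008000 means cut at S848, F1301. After flipping Y the toolpath is (75.5598,170.0380) → (133.7648,170.0380) → (133.7648,140.9809) → (75.5598,140.9809) → (75.5598,170.0380), returning to the start.

Shape 4 is a quadratic bezier drawn with `<path>`. Its stroke #008000 means cut at S848, F1301. After flipping Y the toolpath is (76.3946,110.9337) → (62.9044,128.8012) → (54.0209,145.5939) → (49.7441,161.3119) → (50.0739,175.9550) → (55.0103,189.5233).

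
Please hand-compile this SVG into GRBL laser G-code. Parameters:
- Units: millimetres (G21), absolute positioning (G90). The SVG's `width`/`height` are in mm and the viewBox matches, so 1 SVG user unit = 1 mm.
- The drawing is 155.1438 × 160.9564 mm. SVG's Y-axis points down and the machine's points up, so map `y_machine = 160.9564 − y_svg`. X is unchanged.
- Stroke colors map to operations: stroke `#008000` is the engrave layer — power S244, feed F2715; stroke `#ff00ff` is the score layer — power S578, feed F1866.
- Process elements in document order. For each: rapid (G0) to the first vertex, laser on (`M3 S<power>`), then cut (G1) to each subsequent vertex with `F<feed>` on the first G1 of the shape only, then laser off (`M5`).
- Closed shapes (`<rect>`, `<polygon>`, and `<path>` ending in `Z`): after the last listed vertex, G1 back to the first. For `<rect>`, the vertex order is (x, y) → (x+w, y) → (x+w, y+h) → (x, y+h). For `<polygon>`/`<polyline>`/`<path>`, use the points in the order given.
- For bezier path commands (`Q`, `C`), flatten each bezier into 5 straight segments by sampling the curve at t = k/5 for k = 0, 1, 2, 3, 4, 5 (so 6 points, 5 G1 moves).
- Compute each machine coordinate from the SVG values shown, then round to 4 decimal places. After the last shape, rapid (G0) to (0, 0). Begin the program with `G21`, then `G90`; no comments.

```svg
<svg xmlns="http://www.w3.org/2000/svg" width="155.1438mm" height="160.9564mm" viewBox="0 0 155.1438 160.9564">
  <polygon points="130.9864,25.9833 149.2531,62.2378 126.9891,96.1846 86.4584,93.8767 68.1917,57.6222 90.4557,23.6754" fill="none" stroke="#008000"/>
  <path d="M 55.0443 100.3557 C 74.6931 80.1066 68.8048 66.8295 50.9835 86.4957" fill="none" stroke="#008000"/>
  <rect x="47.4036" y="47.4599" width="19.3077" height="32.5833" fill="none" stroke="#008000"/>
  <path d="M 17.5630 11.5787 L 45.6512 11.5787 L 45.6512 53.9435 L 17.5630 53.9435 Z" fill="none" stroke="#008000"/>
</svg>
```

1 u = 1 mm; y_m = 160.9564 − y.

[1] `<polygon>` regular polygon, #008000→engrave S244 F2715: (130.9864,134.9731) → (149.2531,98.7186) → (126.9891,64.7718) → (86.4584,67.0797) → (68.1917,103.3342) → (90.4557,137.2810) → (130.9864,134.9731) (closed)

[2] `<path>` cubic bezier, #008000→engrave S244 F2715: (55.0443,60.6007) → (63.8780,71.7057) → (67.2357,79.8909) → (65.7706,83.9095) → (60.1355,82.5150) → (50.9835,74.4607)

[3] `<rect>` rectangle, #008000→engrave S244 F2715: (47.4036,113.4965) → (66.7113,113.4965) → (66.7113,80.9132) → (47.4036,80.9132) → (47.4036,113.4965) (closed)

[4] `<path>` rectangle, #008000→engrave S244 F2715: (17.5630,149.3777) → (45.6512,149.3777) → (45.6512,107.0129) → (17.5630,107.0129) → (17.5630,149.3777) (closed)

G21
G90
G0 X130.9864 Y134.9731
M3 S244
G1 X149.2531 Y98.7186 F2715
G1 X126.9891 Y64.7718
G1 X86.4584 Y67.0797
G1 X68.1917 Y103.3342
G1 X90.4557 Y137.2810
G1 X130.9864 Y134.9731
M5
G0 X55.0443 Y60.6007
M3 S244
G1 X63.8780 Y71.7057 F2715
G1 X67.2357 Y79.8909
G1 X65.7706 Y83.9095
G1 X60.1355 Y82.5150
G1 X50.9835 Y74.4607
M5
G0 X47.4036 Y113.4965
M3 S244
G1 X66.7113 Y113.4965 F2715
G1 X66.7113 Y80.9132
G1 X47.4036 Y80.9132
G1 X47.4036 Y113.4965
M5
G0 X17.5630 Y149.3777
M3 S244
G1 X45.6512 Y149.3777 F2715
G1 X45.6512 Y107.0129
G1 X17.5630 Y107.0129
G1 X17.5630 Y149.3777
M5
G0 X0.0000 Y0.0000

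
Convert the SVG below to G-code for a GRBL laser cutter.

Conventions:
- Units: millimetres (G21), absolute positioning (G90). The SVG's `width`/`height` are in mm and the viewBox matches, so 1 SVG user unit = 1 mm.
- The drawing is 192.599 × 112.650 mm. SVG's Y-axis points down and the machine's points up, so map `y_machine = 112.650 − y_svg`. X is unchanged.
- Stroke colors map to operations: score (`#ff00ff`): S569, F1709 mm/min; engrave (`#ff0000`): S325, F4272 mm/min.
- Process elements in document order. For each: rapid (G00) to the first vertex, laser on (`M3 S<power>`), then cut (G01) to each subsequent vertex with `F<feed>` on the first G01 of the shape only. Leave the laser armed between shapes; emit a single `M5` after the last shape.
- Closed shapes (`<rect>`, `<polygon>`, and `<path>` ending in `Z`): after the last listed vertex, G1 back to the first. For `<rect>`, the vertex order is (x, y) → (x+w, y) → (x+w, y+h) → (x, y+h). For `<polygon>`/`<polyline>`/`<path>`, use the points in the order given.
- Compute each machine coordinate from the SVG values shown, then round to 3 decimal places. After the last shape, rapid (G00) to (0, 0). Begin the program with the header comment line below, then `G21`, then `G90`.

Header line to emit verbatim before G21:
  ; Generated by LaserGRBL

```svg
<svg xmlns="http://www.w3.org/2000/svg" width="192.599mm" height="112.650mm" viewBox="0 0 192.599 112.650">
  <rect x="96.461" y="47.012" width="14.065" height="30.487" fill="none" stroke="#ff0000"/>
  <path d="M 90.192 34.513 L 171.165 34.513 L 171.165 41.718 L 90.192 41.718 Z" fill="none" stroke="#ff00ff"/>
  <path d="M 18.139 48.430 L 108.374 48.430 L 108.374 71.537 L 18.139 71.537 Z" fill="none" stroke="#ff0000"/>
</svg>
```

; Generated by LaserGRBL
G21
G90
G00 X96.461 Y65.638
M3 S325
G01 X110.526 Y65.638 F4272
G01 X110.526 Y35.151
G01 X96.461 Y35.151
G01 X96.461 Y65.638
G00 X90.192 Y78.137
M3 S569
G01 X171.165 Y78.137 F1709
G01 X171.165 Y70.932
G01 X90.192 Y70.932
G01 X90.192 Y78.137
G00 X18.139 Y64.220
M3 S325
G01 X108.374 Y64.220 F4272
G01 X108.374 Y41.113
G01 X18.139 Y41.113
G01 X18.139 Y64.220
M5
G00 X0.000 Y0.000

Since the viewBox matches the mm dimensions, user units are millimetres directly. The only transform is the Y-flip y_m = 112.650 − y_svg.

Shape 1 is a rectangle drawn with `<rect>`. Its stroke #ff0000 means engrave at S325, F4272. After flipping Y the toolpath is (96.461,65.638) → (110.526,65.638) → (110.526,35.151) → (96.461,35.151) → (96.461,65.638), returning to the start.

Shape 2 is a rectangle drawn with `<path>`. Its stroke #ff00ff means score at S569, F1709. After flipping Y the toolpath is (90.192,78.137) → (171.165,78.137) → (171.165,70.932) → (90.192,70.932) → (90.192,78.137), returning to the start.

Shape 3 is a rectangle drawn with `<path>`. Its stroke #ff0000 means engrave at S325, F4272. After flipping Y the toolpath is (18.139,64.220) → (108.374,64.220) → (108.374,41.113) → (18.139,41.113) → (18.139,64.220), returning to the start.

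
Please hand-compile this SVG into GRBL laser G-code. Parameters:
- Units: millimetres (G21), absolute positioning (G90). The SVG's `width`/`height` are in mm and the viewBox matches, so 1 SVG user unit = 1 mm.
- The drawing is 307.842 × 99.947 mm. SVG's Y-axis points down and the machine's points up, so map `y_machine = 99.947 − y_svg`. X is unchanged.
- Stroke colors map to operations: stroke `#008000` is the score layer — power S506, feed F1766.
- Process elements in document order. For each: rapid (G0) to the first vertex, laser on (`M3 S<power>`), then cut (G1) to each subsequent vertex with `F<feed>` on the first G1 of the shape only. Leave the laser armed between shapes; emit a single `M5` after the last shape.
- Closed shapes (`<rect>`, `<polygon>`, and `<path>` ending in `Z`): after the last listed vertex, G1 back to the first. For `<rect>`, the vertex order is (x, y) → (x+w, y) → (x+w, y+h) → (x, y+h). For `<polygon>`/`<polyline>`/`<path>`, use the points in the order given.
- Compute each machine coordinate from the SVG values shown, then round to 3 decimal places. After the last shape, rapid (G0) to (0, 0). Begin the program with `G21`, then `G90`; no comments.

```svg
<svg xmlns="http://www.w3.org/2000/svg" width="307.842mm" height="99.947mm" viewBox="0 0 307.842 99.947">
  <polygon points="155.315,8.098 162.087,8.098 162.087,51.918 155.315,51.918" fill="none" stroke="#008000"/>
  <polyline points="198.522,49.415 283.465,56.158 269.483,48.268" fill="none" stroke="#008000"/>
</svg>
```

viewBox `0 0 307.842 99.947` with mm width/height → 1 unit = 1 mm. Flip: y_m = 99.947 − y_svg.

**Shape 1** — `<polygon>` rectangle, stroke `#008000` → score (S506, F1766). Machine vertices: (155.315,91.849) → (162.087,91.849) → (162.087,48.029) → (155.315,48.029) → (155.315,91.849). Closed: final G1 returns to the first vertex.

**Shape 2** — `<polyline>` open polyline, stroke `#008000` → score (S506, F1766). Machine vertices: (198.522,50.532) → (283.465,43.789) → (269.483,51.679). Open path.

G21
G90
G0 X155.315 Y91.849
M3 S506
G1 X162.087 Y91.849 F1766
G1 X162.087 Y48.029
G1 X155.315 Y48.029
G1 X155.315 Y91.849
G0 X198.522 Y50.532
M3 S506
G1 X283.465 Y43.789 F1766
G1 X269.483 Y51.679
M5
G0 X0.000 Y0.000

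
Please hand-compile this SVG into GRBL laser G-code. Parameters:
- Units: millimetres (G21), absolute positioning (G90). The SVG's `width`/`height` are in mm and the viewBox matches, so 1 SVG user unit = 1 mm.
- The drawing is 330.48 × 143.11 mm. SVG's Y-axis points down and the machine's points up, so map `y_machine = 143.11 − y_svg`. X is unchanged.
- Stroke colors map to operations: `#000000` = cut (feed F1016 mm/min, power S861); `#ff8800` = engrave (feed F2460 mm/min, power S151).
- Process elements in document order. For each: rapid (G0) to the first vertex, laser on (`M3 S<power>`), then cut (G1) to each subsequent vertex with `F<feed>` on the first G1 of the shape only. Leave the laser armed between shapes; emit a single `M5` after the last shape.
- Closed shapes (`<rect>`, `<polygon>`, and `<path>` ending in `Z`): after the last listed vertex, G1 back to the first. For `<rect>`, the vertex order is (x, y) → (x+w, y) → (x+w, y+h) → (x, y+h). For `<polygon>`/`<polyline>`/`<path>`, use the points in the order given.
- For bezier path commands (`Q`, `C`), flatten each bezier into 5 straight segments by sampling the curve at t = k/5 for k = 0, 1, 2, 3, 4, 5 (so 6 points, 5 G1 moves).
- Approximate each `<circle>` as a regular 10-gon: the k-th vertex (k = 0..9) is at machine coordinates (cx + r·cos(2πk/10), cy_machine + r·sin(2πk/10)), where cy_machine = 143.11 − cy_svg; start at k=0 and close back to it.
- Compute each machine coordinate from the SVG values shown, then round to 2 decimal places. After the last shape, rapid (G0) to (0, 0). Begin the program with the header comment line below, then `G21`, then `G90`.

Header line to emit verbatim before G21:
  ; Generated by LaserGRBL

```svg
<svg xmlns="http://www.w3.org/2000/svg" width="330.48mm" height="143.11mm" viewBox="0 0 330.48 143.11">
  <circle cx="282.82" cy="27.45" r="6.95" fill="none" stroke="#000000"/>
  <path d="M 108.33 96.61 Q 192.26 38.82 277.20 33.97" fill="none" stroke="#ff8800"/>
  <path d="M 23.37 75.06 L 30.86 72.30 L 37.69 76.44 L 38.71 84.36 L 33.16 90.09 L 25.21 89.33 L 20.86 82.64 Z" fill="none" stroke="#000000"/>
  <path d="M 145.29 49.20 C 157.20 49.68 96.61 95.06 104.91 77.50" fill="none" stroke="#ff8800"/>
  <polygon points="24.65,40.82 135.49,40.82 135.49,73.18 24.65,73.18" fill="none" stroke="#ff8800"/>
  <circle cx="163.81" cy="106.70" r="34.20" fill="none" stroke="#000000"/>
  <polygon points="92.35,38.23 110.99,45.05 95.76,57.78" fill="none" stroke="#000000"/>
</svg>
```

; Generated by LaserGRBL
G21
G90
G0 X289.77 Y115.66
M3 S861
G1 X288.44 Y119.75 F1016
G1 X284.97 Y122.27
G1 X280.67 Y122.27
G1 X277.20 Y119.75
G1 X275.87 Y115.66
G1 X277.20 Y111.57
G1 X280.67 Y109.05
G1 X284.97 Y109.05
G1 X288.44 Y111.57
G1 X289.77 Y115.66
G0 X108.33 Y46.50
M3 S151
G1 X141.94 Y67.50 F2460
G1 X175.64 Y84.26
G1 X209.41 Y96.79
G1 X243.26 Y105.08
G1 X277.20 Y109.14
G0 X23.37 Y68.05
M3 S861
G1 X30.86 Y70.81 F1016
G1 X37.69 Y66.67
G1 X38.71 Y58.75
G1 X33.16 Y53.02
G1 X25.21 Y53.78
G1 X20.86 Y60.47
G1 X23.37 Y68.05
G0 X145.29 Y93.91
M3 S151
G1 X144.87 Y89.10 F2460
G1 X133.83 Y78.68
G1 X118.97 Y67.85
G1 X107.07 Y61.76
G1 X104.91 Y65.61
G0 X24.65 Y102.29
M3 S151
G1 X135.49 Y102.29 F2460
G1 X135.49 Y69.93
G1 X24.65 Y69.93
G1 X24.65 Y102.29
G0 X198.01 Y36.41
M3 S861
G1 X191.48 Y56.51 F1016
G1 X174.38 Y68.94
G1 X153.24 Y68.94
G1 X136.14 Y56.51
G1 X129.61 Y36.41
G1 X136.14 Y16.31
G1 X153.24 Y3.88
G1 X174.38 Y3.88
G1 X191.48 Y16.31
G1 X198.01 Y36.41
G0 X92.35 Y104.88
M3 S861
G1 X110.99 Y98.06 F1016
G1 X95.76 Y85.33
G1 X92.35 Y104.88
M5
G0 X0.00 Y0.00

1 u = 1 mm; y_m = 143.11 − y.

[1] `<circle>` circle, #000000→cut S861 F1016: (289.77,115.66) → (288.44,119.75) → (284.97,122.27) → (280.67,122.27) → (277.20,119.75) → (275.87,115.66) → (277.20,111.57) → (280.67,109.05) → (284.97,109.05) → (288.44,111.57) → (289.77,115.66) (closed)

[2] `<path>` quadratic bezier, #ff8800→engrave S151 F2460: (108.33,46.50) → (141.94,67.50) → (175.64,84.26) → (209.41,96.79) → (243.26,105.08) → (277.20,109.14)

[3] `<path>` regular polygon, #000000→cut S861 F1016: (23.37,68.05) → (30.86,70.81) → (37.69,66.67) → (38.71,58.75) → (33.16,53.02) → (25.21,53.78) → (20.86,60.47) → (23.37,68.05) (closed)

[4] `<path>` cubic bezier, #ff8800→engrave S151 F2460: (145.29,93.91) → (144.87,89.10) → (133.83,78.68) → (118.97,67.85) → (107.07,61.76) → (104.91,65.61)

[5] `<polygon>` rectangle, #ff8800→engrave S151 F2460: (24.65,102.29) → (135.49,102.29) → (135.49,69.93) → (24.65,69.93) → (24.65,102.29) (closed)

[6] `<circle>` circle, #000000→cut S861 F1016: (198.01,36.41) → (191.48,56.51) → (174.38,68.94) → (153.24,68.94) → (136.14,56.51) → (129.61,36.41) → (136.14,16.31) → (153.24,3.88) → (174.38,3.88) → (191.48,16.31) → (198.01,36.41) (closed)

[7] `<polygon>` regular polygon, #000000→cut S861 F1016: (92.35,104.88) → (110.99,98.06) → (95.76,85.33) → (92.35,104.88) (closed)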